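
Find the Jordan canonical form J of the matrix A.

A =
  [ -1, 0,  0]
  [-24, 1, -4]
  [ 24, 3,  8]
J_1(-1) ⊕ J_1(4) ⊕ J_1(5)

The characteristic polynomial is
  det(x·I − A) = x^3 - 8*x^2 + 11*x + 20 = (x - 5)*(x - 4)*(x + 1)

Eigenvalues and multiplicities (the geometric multiplicity of λ is n − rank(A − λI), which equals the number of Jordan blocks for λ):
  λ = -1: algebraic multiplicity = 1, geometric multiplicity = 1
  λ = 4: algebraic multiplicity = 1, geometric multiplicity = 1
  λ = 5: algebraic multiplicity = 1, geometric multiplicity = 1

Determining the block sizes for each eigenvalue:
  λ = -1: one block (gm = 1), so the single block has size am = 1 → block sizes [1]
  λ = 4: one block (gm = 1), so the single block has size am = 1 → block sizes [1]
  λ = 5: one block (gm = 1), so the single block has size am = 1 → block sizes [1]

Assembling the blocks gives a Jordan form
J =
  [-1, 0, 0]
  [ 0, 4, 0]
  [ 0, 0, 5]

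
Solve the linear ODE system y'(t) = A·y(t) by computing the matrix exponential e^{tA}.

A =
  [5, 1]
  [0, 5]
e^{tA} =
  [exp(5*t), t*exp(5*t)]
  [0, exp(5*t)]

Strategy: write A = P · J · P⁻¹ where J is a Jordan canonical form, so e^{tA} = P · e^{tJ} · P⁻¹, and e^{tJ} can be computed block-by-block.

A has Jordan form
J =
  [5, 1]
  [0, 5]
(up to reordering of blocks).

Per-block formulas:
  For a 2×2 Jordan block J_2(5): exp(t · J_2(5)) = e^(5t)·(I + t·N), where N is the 2×2 nilpotent shift.

After assembling e^{tJ} and conjugating by P, we get:

e^{tA} =
  [exp(5*t), t*exp(5*t)]
  [0, exp(5*t)]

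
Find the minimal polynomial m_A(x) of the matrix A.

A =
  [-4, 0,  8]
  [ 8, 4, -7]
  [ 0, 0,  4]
x^3 - 4*x^2 - 16*x + 64

The characteristic polynomial is χ_A(x) = (x - 4)^2*(x + 4), so the eigenvalues are known. The minimal polynomial is
  m_A(x) = Π_λ (x − λ)^{k_λ}
where k_λ is the size of the *largest* Jordan block for λ (equivalently, the smallest k with (A − λI)^k v = 0 for every generalised eigenvector v of λ).

  λ = -4: largest Jordan block has size 1, contributing (x + 4)
  λ = 4: largest Jordan block has size 2, contributing (x − 4)^2

So m_A(x) = (x - 4)^2*(x + 4) = x^3 - 4*x^2 - 16*x + 64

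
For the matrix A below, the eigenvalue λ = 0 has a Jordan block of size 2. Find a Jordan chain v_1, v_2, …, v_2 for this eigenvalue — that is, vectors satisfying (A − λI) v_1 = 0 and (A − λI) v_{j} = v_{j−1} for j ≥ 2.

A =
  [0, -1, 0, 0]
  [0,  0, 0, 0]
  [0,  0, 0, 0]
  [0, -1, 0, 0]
A Jordan chain for λ = 0 of length 2:
v_1 = (-1, 0, 0, -1)ᵀ
v_2 = (0, 1, 0, 0)ᵀ

Let N = A − (0)·I. We want v_2 with N^2 v_2 = 0 but N^1 v_2 ≠ 0; then v_{j-1} := N · v_j for j = 2, …, 2.

Pick v_2 = (0, 1, 0, 0)ᵀ.
Then v_1 = N · v_2 = (-1, 0, 0, -1)ᵀ.

Sanity check: (A − (0)·I) v_1 = (0, 0, 0, 0)ᵀ = 0. ✓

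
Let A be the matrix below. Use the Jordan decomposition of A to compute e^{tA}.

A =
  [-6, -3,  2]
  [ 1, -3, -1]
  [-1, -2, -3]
e^{tA} =
  [-t^2*exp(-4*t)/2 - 2*t*exp(-4*t) + exp(-4*t), -t^2*exp(-4*t)/2 - 3*t*exp(-4*t), t^2*exp(-4*t)/2 + 2*t*exp(-4*t)]
  [t*exp(-4*t), t*exp(-4*t) + exp(-4*t), -t*exp(-4*t)]
  [-t^2*exp(-4*t)/2 - t*exp(-4*t), -t^2*exp(-4*t)/2 - 2*t*exp(-4*t), t^2*exp(-4*t)/2 + t*exp(-4*t) + exp(-4*t)]

Strategy: write A = P · J · P⁻¹ where J is a Jordan canonical form, so e^{tA} = P · e^{tJ} · P⁻¹, and e^{tJ} can be computed block-by-block.

A has Jordan form
J =
  [-4,  1,  0]
  [ 0, -4,  1]
  [ 0,  0, -4]
(up to reordering of blocks).

Per-block formulas:
  For a 3×3 Jordan block J_3(-4): exp(t · J_3(-4)) = e^(-4t)·(I + t·N + (t^2/2)·N^2), where N is the 3×3 nilpotent shift.

After assembling e^{tJ} and conjugating by P, we get:

e^{tA} =
  [-t^2*exp(-4*t)/2 - 2*t*exp(-4*t) + exp(-4*t), -t^2*exp(-4*t)/2 - 3*t*exp(-4*t), t^2*exp(-4*t)/2 + 2*t*exp(-4*t)]
  [t*exp(-4*t), t*exp(-4*t) + exp(-4*t), -t*exp(-4*t)]
  [-t^2*exp(-4*t)/2 - t*exp(-4*t), -t^2*exp(-4*t)/2 - 2*t*exp(-4*t), t^2*exp(-4*t)/2 + t*exp(-4*t) + exp(-4*t)]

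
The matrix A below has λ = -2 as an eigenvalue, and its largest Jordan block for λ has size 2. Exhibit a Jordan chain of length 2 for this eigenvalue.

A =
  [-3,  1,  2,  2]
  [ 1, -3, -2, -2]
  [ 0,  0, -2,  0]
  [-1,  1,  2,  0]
A Jordan chain for λ = -2 of length 2:
v_1 = (-1, 1, 0, -1)ᵀ
v_2 = (1, 0, 0, 0)ᵀ

Let N = A − (-2)·I. We want v_2 with N^2 v_2 = 0 but N^1 v_2 ≠ 0; then v_{j-1} := N · v_j for j = 2, …, 2.

Pick v_2 = (1, 0, 0, 0)ᵀ.
Then v_1 = N · v_2 = (-1, 1, 0, -1)ᵀ.

Sanity check: (A − (-2)·I) v_1 = (0, 0, 0, 0)ᵀ = 0. ✓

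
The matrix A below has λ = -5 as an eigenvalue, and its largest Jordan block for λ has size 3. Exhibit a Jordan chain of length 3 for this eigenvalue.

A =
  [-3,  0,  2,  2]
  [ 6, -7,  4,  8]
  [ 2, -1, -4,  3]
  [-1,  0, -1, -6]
A Jordan chain for λ = -5 of length 3:
v_1 = (6, 0, -3, -3)ᵀ
v_2 = (2, 6, 2, -1)ᵀ
v_3 = (1, 0, 0, 0)ᵀ

Let N = A − (-5)·I. We want v_3 with N^3 v_3 = 0 but N^2 v_3 ≠ 0; then v_{j-1} := N · v_j for j = 3, …, 2.

Pick v_3 = (1, 0, 0, 0)ᵀ.
Then v_2 = N · v_3 = (2, 6, 2, -1)ᵀ.
Then v_1 = N · v_2 = (6, 0, -3, -3)ᵀ.

Sanity check: (A − (-5)·I) v_1 = (0, 0, 0, 0)ᵀ = 0. ✓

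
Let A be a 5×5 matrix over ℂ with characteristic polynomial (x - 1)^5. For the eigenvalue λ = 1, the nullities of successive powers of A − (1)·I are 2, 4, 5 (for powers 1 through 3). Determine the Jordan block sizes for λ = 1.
Block sizes for λ = 1: [3, 2]

From the dimensions of kernels of powers, the number of Jordan blocks of size at least j is d_j − d_{j−1} where d_j = dim ker(N^j) (with d_0 = 0). Computing the differences gives [2, 2, 1].
The number of blocks of size exactly k is (#blocks of size ≥ k) − (#blocks of size ≥ k + 1), so the partition is: 1 block(s) of size 2, 1 block(s) of size 3.
In nonincreasing order the block sizes are [3, 2].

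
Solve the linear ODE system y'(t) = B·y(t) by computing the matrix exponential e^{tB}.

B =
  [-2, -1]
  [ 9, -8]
e^{tB} =
  [3*t*exp(-5*t) + exp(-5*t), -t*exp(-5*t)]
  [9*t*exp(-5*t), -3*t*exp(-5*t) + exp(-5*t)]

Strategy: write B = P · J · P⁻¹ where J is a Jordan canonical form, so e^{tB} = P · e^{tJ} · P⁻¹, and e^{tJ} can be computed block-by-block.

B has Jordan form
J =
  [-5,  1]
  [ 0, -5]
(up to reordering of blocks).

Per-block formulas:
  For a 2×2 Jordan block J_2(-5): exp(t · J_2(-5)) = e^(-5t)·(I + t·N), where N is the 2×2 nilpotent shift.

After assembling e^{tJ} and conjugating by P, we get:

e^{tB} =
  [3*t*exp(-5*t) + exp(-5*t), -t*exp(-5*t)]
  [9*t*exp(-5*t), -3*t*exp(-5*t) + exp(-5*t)]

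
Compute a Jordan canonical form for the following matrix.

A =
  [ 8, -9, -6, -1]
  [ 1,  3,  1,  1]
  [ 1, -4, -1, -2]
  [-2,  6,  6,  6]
J_3(4) ⊕ J_1(4)

The characteristic polynomial is
  det(x·I − A) = x^4 - 16*x^3 + 96*x^2 - 256*x + 256 = (x - 4)^4

Eigenvalues and multiplicities (the geometric multiplicity of λ is n − rank(A − λI), which equals the number of Jordan blocks for λ):
  λ = 4: algebraic multiplicity = 4, geometric multiplicity = 2

Determining the block sizes for each eigenvalue:
  λ = 4: with am = 4 and gm = 2, the partition is not yet determined (e.g. several partitions of 4 into 2 parts exist). Let N = A − (4)·I. Computing rank(N^1) = 2, rank(N^2) = 1, rank(N^3) = 0; the number of blocks of size ≥ j is rank(N^{j−1}) − rank(N^j), giving [2, 1, 1]. So we have 1 block(s) of size 3, 1 block(s) of size 1 → block sizes [3, 1]

Assembling the blocks gives a Jordan form
J =
  [4, 1, 0, 0]
  [0, 4, 1, 0]
  [0, 0, 4, 0]
  [0, 0, 0, 4]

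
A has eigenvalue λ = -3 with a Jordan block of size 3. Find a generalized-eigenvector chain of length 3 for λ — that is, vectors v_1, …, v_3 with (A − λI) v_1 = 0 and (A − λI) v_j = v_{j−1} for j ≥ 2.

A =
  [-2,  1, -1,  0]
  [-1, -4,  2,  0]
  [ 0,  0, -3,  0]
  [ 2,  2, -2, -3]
A Jordan chain for λ = -3 of length 3:
v_1 = (1, -1, 0, 2)ᵀ
v_2 = (-1, 2, 0, -2)ᵀ
v_3 = (0, 0, 1, 0)ᵀ

Let N = A − (-3)·I. We want v_3 with N^3 v_3 = 0 but N^2 v_3 ≠ 0; then v_{j-1} := N · v_j for j = 3, …, 2.

Pick v_3 = (0, 0, 1, 0)ᵀ.
Then v_2 = N · v_3 = (-1, 2, 0, -2)ᵀ.
Then v_1 = N · v_2 = (1, -1, 0, 2)ᵀ.

Sanity check: (A − (-3)·I) v_1 = (0, 0, 0, 0)ᵀ = 0. ✓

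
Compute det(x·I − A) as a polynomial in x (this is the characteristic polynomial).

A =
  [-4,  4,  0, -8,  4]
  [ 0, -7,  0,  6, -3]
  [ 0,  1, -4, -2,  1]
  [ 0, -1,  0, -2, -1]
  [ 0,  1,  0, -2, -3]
x^5 + 20*x^4 + 160*x^3 + 640*x^2 + 1280*x + 1024

Expanding det(x·I − A) (e.g. by cofactor expansion or by noting that A is similar to its Jordan form J, which has the same characteristic polynomial as A) gives
  χ_A(x) = x^5 + 20*x^4 + 160*x^3 + 640*x^2 + 1280*x + 1024
which factors as (x + 4)^5. The eigenvalues (with algebraic multiplicities) are λ = -4 with multiplicity 5.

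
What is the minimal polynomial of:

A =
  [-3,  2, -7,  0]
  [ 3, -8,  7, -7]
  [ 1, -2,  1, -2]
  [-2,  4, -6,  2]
x^2 + 4*x + 4

The characteristic polynomial is χ_A(x) = (x + 2)^4, so the eigenvalues are known. The minimal polynomial is
  m_A(x) = Π_λ (x − λ)^{k_λ}
where k_λ is the size of the *largest* Jordan block for λ (equivalently, the smallest k with (A − λI)^k v = 0 for every generalised eigenvector v of λ).

  λ = -2: largest Jordan block has size 2, contributing (x + 2)^2

So m_A(x) = (x + 2)^2 = x^2 + 4*x + 4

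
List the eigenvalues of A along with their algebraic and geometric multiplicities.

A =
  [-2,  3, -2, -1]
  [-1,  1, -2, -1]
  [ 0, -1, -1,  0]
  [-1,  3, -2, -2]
λ = -1: alg = 4, geom = 2

Step 1 — factor the characteristic polynomial to read off the algebraic multiplicities:
  χ_A(x) = (x + 1)^4

Step 2 — compute geometric multiplicities via the rank-nullity identity g(λ) = n − rank(A − λI):
  rank(A − (-1)·I) = 2, so dim ker(A − (-1)·I) = n − 2 = 2

Summary:
  λ = -1: algebraic multiplicity = 4, geometric multiplicity = 2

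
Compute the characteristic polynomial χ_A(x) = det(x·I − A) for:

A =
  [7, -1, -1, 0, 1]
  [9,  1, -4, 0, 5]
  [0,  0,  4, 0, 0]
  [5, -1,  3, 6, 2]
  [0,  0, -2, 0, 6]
x^5 - 24*x^4 + 228*x^3 - 1072*x^2 + 2496*x - 2304

Expanding det(x·I − A) (e.g. by cofactor expansion or by noting that A is similar to its Jordan form J, which has the same characteristic polynomial as A) gives
  χ_A(x) = x^5 - 24*x^4 + 228*x^3 - 1072*x^2 + 2496*x - 2304
which factors as (x - 6)^2*(x - 4)^3. The eigenvalues (with algebraic multiplicities) are λ = 4 with multiplicity 3, λ = 6 with multiplicity 2.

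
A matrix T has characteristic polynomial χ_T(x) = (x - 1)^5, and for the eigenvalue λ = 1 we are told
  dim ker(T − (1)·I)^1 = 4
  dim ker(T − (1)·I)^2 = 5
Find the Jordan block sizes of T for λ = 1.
Block sizes for λ = 1: [2, 1, 1, 1]

From the dimensions of kernels of powers, the number of Jordan blocks of size at least j is d_j − d_{j−1} where d_j = dim ker(N^j) (with d_0 = 0). Computing the differences gives [4, 1].
The number of blocks of size exactly k is (#blocks of size ≥ k) − (#blocks of size ≥ k + 1), so the partition is: 3 block(s) of size 1, 1 block(s) of size 2.
In nonincreasing order the block sizes are [2, 1, 1, 1].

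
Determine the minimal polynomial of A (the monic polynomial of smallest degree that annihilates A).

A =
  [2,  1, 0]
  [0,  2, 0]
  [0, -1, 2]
x^2 - 4*x + 4

The characteristic polynomial is χ_A(x) = (x - 2)^3, so the eigenvalues are known. The minimal polynomial is
  m_A(x) = Π_λ (x − λ)^{k_λ}
where k_λ is the size of the *largest* Jordan block for λ (equivalently, the smallest k with (A − λI)^k v = 0 for every generalised eigenvector v of λ).

  λ = 2: largest Jordan block has size 2, contributing (x − 2)^2

So m_A(x) = (x - 2)^2 = x^2 - 4*x + 4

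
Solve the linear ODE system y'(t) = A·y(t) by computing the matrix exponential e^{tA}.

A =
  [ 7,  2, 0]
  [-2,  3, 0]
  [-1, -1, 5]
e^{tA} =
  [2*t*exp(5*t) + exp(5*t), 2*t*exp(5*t), 0]
  [-2*t*exp(5*t), -2*t*exp(5*t) + exp(5*t), 0]
  [-t*exp(5*t), -t*exp(5*t), exp(5*t)]

Strategy: write A = P · J · P⁻¹ where J is a Jordan canonical form, so e^{tA} = P · e^{tJ} · P⁻¹, and e^{tJ} can be computed block-by-block.

A has Jordan form
J =
  [5, 1, 0]
  [0, 5, 0]
  [0, 0, 5]
(up to reordering of blocks).

Per-block formulas:
  For a 2×2 Jordan block J_2(5): exp(t · J_2(5)) = e^(5t)·(I + t·N), where N is the 2×2 nilpotent shift.
  For a 1×1 block at λ = 5: exp(t · [5]) = [e^(5t)].

After assembling e^{tJ} and conjugating by P, we get:

e^{tA} =
  [2*t*exp(5*t) + exp(5*t), 2*t*exp(5*t), 0]
  [-2*t*exp(5*t), -2*t*exp(5*t) + exp(5*t), 0]
  [-t*exp(5*t), -t*exp(5*t), exp(5*t)]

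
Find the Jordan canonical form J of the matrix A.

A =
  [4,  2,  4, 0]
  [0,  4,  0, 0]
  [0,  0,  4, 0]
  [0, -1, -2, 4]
J_2(4) ⊕ J_1(4) ⊕ J_1(4)

The characteristic polynomial is
  det(x·I − A) = x^4 - 16*x^3 + 96*x^2 - 256*x + 256 = (x - 4)^4

Eigenvalues and multiplicities (the geometric multiplicity of λ is n − rank(A − λI), which equals the number of Jordan blocks for λ):
  λ = 4: algebraic multiplicity = 4, geometric multiplicity = 3

Determining the block sizes for each eigenvalue:
  λ = 4: 3 blocks summing to 4 forces exactly one block of size 2 and the rest size 1 → block sizes [2, 1, 1]

Assembling the blocks gives a Jordan form
J =
  [4, 1, 0, 0]
  [0, 4, 0, 0]
  [0, 0, 4, 0]
  [0, 0, 0, 4]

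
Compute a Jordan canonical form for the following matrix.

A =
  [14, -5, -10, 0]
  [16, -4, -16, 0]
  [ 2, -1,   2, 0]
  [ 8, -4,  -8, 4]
J_2(4) ⊕ J_1(4) ⊕ J_1(4)

The characteristic polynomial is
  det(x·I − A) = x^4 - 16*x^3 + 96*x^2 - 256*x + 256 = (x - 4)^4

Eigenvalues and multiplicities (the geometric multiplicity of λ is n − rank(A − λI), which equals the number of Jordan blocks for λ):
  λ = 4: algebraic multiplicity = 4, geometric multiplicity = 3

Determining the block sizes for each eigenvalue:
  λ = 4: 3 blocks summing to 4 forces exactly one block of size 2 and the rest size 1 → block sizes [2, 1, 1]

Assembling the blocks gives a Jordan form
J =
  [4, 1, 0, 0]
  [0, 4, 0, 0]
  [0, 0, 4, 0]
  [0, 0, 0, 4]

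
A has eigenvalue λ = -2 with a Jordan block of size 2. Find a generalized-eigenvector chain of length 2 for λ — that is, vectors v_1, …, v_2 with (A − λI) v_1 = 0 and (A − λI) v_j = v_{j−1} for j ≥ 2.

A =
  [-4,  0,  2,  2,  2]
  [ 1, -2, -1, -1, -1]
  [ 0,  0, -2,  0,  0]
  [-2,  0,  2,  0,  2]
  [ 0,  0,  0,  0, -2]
A Jordan chain for λ = -2 of length 2:
v_1 = (-2, 1, 0, -2, 0)ᵀ
v_2 = (1, 0, 0, 0, 0)ᵀ

Let N = A − (-2)·I. We want v_2 with N^2 v_2 = 0 but N^1 v_2 ≠ 0; then v_{j-1} := N · v_j for j = 2, …, 2.

Pick v_2 = (1, 0, 0, 0, 0)ᵀ.
Then v_1 = N · v_2 = (-2, 1, 0, -2, 0)ᵀ.

Sanity check: (A − (-2)·I) v_1 = (0, 0, 0, 0, 0)ᵀ = 0. ✓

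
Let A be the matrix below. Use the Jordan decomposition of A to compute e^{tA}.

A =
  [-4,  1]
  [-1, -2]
e^{tA} =
  [-t*exp(-3*t) + exp(-3*t), t*exp(-3*t)]
  [-t*exp(-3*t), t*exp(-3*t) + exp(-3*t)]

Strategy: write A = P · J · P⁻¹ where J is a Jordan canonical form, so e^{tA} = P · e^{tJ} · P⁻¹, and e^{tJ} can be computed block-by-block.

A has Jordan form
J =
  [-3,  1]
  [ 0, -3]
(up to reordering of blocks).

Per-block formulas:
  For a 2×2 Jordan block J_2(-3): exp(t · J_2(-3)) = e^(-3t)·(I + t·N), where N is the 2×2 nilpotent shift.

After assembling e^{tJ} and conjugating by P, we get:

e^{tA} =
  [-t*exp(-3*t) + exp(-3*t), t*exp(-3*t)]
  [-t*exp(-3*t), t*exp(-3*t) + exp(-3*t)]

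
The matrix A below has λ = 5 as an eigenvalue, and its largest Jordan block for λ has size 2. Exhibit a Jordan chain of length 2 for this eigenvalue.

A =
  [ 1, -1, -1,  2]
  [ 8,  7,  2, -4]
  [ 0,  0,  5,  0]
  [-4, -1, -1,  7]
A Jordan chain for λ = 5 of length 2:
v_1 = (-4, 8, 0, -4)ᵀ
v_2 = (1, 0, 0, 0)ᵀ

Let N = A − (5)·I. We want v_2 with N^2 v_2 = 0 but N^1 v_2 ≠ 0; then v_{j-1} := N · v_j for j = 2, …, 2.

Pick v_2 = (1, 0, 0, 0)ᵀ.
Then v_1 = N · v_2 = (-4, 8, 0, -4)ᵀ.

Sanity check: (A − (5)·I) v_1 = (0, 0, 0, 0)ᵀ = 0. ✓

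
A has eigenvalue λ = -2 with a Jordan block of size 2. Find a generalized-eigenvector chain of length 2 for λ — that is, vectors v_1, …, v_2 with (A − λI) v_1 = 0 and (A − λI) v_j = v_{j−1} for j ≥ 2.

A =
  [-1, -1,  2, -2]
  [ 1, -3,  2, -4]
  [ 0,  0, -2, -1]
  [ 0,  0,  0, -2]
A Jordan chain for λ = -2 of length 2:
v_1 = (1, 1, 0, 0)ᵀ
v_2 = (1, 0, 0, 0)ᵀ

Let N = A − (-2)·I. We want v_2 with N^2 v_2 = 0 but N^1 v_2 ≠ 0; then v_{j-1} := N · v_j for j = 2, …, 2.

Pick v_2 = (1, 0, 0, 0)ᵀ.
Then v_1 = N · v_2 = (1, 1, 0, 0)ᵀ.

Sanity check: (A − (-2)·I) v_1 = (0, 0, 0, 0)ᵀ = 0. ✓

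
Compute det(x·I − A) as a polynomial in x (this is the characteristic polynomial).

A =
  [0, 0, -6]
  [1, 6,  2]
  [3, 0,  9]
x^3 - 15*x^2 + 72*x - 108

Expanding det(x·I − A) (e.g. by cofactor expansion or by noting that A is similar to its Jordan form J, which has the same characteristic polynomial as A) gives
  χ_A(x) = x^3 - 15*x^2 + 72*x - 108
which factors as (x - 6)^2*(x - 3). The eigenvalues (with algebraic multiplicities) are λ = 3 with multiplicity 1, λ = 6 with multiplicity 2.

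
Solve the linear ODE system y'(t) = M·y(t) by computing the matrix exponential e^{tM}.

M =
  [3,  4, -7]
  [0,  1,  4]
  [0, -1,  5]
e^{tM} =
  [exp(3*t), -t^2*exp(3*t)/2 + 4*t*exp(3*t), t^2*exp(3*t) - 7*t*exp(3*t)]
  [0, -2*t*exp(3*t) + exp(3*t), 4*t*exp(3*t)]
  [0, -t*exp(3*t), 2*t*exp(3*t) + exp(3*t)]

Strategy: write M = P · J · P⁻¹ where J is a Jordan canonical form, so e^{tM} = P · e^{tJ} · P⁻¹, and e^{tJ} can be computed block-by-block.

M has Jordan form
J =
  [3, 1, 0]
  [0, 3, 1]
  [0, 0, 3]
(up to reordering of blocks).

Per-block formulas:
  For a 3×3 Jordan block J_3(3): exp(t · J_3(3)) = e^(3t)·(I + t·N + (t^2/2)·N^2), where N is the 3×3 nilpotent shift.

After assembling e^{tJ} and conjugating by P, we get:

e^{tM} =
  [exp(3*t), -t^2*exp(3*t)/2 + 4*t*exp(3*t), t^2*exp(3*t) - 7*t*exp(3*t)]
  [0, -2*t*exp(3*t) + exp(3*t), 4*t*exp(3*t)]
  [0, -t*exp(3*t), 2*t*exp(3*t) + exp(3*t)]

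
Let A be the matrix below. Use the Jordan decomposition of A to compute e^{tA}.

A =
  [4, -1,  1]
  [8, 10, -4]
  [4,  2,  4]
e^{tA} =
  [-2*t*exp(6*t) + exp(6*t), -t*exp(6*t), t*exp(6*t)]
  [8*t*exp(6*t), 4*t*exp(6*t) + exp(6*t), -4*t*exp(6*t)]
  [4*t*exp(6*t), 2*t*exp(6*t), -2*t*exp(6*t) + exp(6*t)]

Strategy: write A = P · J · P⁻¹ where J is a Jordan canonical form, so e^{tA} = P · e^{tJ} · P⁻¹, and e^{tJ} can be computed block-by-block.

A has Jordan form
J =
  [6, 1, 0]
  [0, 6, 0]
  [0, 0, 6]
(up to reordering of blocks).

Per-block formulas:
  For a 1×1 block at λ = 6: exp(t · [6]) = [e^(6t)].
  For a 2×2 Jordan block J_2(6): exp(t · J_2(6)) = e^(6t)·(I + t·N), where N is the 2×2 nilpotent shift.

After assembling e^{tJ} and conjugating by P, we get:

e^{tA} =
  [-2*t*exp(6*t) + exp(6*t), -t*exp(6*t), t*exp(6*t)]
  [8*t*exp(6*t), 4*t*exp(6*t) + exp(6*t), -4*t*exp(6*t)]
  [4*t*exp(6*t), 2*t*exp(6*t), -2*t*exp(6*t) + exp(6*t)]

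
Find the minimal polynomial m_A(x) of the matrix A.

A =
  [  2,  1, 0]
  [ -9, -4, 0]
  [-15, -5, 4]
x^3 - 2*x^2 - 7*x - 4

The characteristic polynomial is χ_A(x) = (x - 4)*(x + 1)^2, so the eigenvalues are known. The minimal polynomial is
  m_A(x) = Π_λ (x − λ)^{k_λ}
where k_λ is the size of the *largest* Jordan block for λ (equivalently, the smallest k with (A − λI)^k v = 0 for every generalised eigenvector v of λ).

  λ = -1: largest Jordan block has size 2, contributing (x + 1)^2
  λ = 4: largest Jordan block has size 1, contributing (x − 4)

So m_A(x) = (x - 4)*(x + 1)^2 = x^3 - 2*x^2 - 7*x - 4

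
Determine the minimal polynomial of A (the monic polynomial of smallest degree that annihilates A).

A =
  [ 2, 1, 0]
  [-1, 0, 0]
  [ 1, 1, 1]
x^2 - 2*x + 1

The characteristic polynomial is χ_A(x) = (x - 1)^3, so the eigenvalues are known. The minimal polynomial is
  m_A(x) = Π_λ (x − λ)^{k_λ}
where k_λ is the size of the *largest* Jordan block for λ (equivalently, the smallest k with (A − λI)^k v = 0 for every generalised eigenvector v of λ).

  λ = 1: largest Jordan block has size 2, contributing (x − 1)^2

So m_A(x) = (x - 1)^2 = x^2 - 2*x + 1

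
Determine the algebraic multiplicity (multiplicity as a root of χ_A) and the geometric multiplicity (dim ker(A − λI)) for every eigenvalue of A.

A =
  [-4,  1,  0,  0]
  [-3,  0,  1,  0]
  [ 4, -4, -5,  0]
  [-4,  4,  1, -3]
λ = -3: alg = 4, geom = 2

Step 1 — factor the characteristic polynomial to read off the algebraic multiplicities:
  χ_A(x) = (x + 3)^4

Step 2 — compute geometric multiplicities via the rank-nullity identity g(λ) = n − rank(A − λI):
  rank(A − (-3)·I) = 2, so dim ker(A − (-3)·I) = n − 2 = 2

Summary:
  λ = -3: algebraic multiplicity = 4, geometric multiplicity = 2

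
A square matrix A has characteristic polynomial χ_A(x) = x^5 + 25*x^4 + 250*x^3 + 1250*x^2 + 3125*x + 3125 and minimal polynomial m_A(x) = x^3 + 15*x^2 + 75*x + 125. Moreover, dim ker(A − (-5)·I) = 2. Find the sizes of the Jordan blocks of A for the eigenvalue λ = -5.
Block sizes for λ = -5: [3, 2]

Step 1 — from the characteristic polynomial, algebraic multiplicity of λ = -5 is 5. From dim ker(A − (-5)·I) = 2, there are exactly 2 Jordan blocks for λ = -5.
Step 2 — from the minimal polynomial, the factor (x + 5)^3 tells us the largest block for λ = -5 has size 3.
Step 3 — with total size 5, 2 blocks, and largest block 3, the block sizes (in nonincreasing order) are [3, 2].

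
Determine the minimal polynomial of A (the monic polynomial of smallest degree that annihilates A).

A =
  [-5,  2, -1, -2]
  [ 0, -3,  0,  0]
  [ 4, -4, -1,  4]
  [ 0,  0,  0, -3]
x^2 + 6*x + 9

The characteristic polynomial is χ_A(x) = (x + 3)^4, so the eigenvalues are known. The minimal polynomial is
  m_A(x) = Π_λ (x − λ)^{k_λ}
where k_λ is the size of the *largest* Jordan block for λ (equivalently, the smallest k with (A − λI)^k v = 0 for every generalised eigenvector v of λ).

  λ = -3: largest Jordan block has size 2, contributing (x + 3)^2

So m_A(x) = (x + 3)^2 = x^2 + 6*x + 9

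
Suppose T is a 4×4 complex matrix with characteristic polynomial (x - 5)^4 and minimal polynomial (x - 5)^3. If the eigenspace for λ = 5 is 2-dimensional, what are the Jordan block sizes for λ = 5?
Block sizes for λ = 5: [3, 1]

Step 1 — from the characteristic polynomial, algebraic multiplicity of λ = 5 is 4. From dim ker(T − (5)·I) = 2, there are exactly 2 Jordan blocks for λ = 5.
Step 2 — from the minimal polynomial, the factor (x − 5)^3 tells us the largest block for λ = 5 has size 3.
Step 3 — with total size 4, 2 blocks, and largest block 3, the block sizes (in nonincreasing order) are [3, 1].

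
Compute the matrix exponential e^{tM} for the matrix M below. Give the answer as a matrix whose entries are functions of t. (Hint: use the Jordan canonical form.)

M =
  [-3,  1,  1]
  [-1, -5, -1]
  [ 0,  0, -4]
e^{tM} =
  [t*exp(-4*t) + exp(-4*t), t*exp(-4*t), t*exp(-4*t)]
  [-t*exp(-4*t), -t*exp(-4*t) + exp(-4*t), -t*exp(-4*t)]
  [0, 0, exp(-4*t)]

Strategy: write M = P · J · P⁻¹ where J is a Jordan canonical form, so e^{tM} = P · e^{tJ} · P⁻¹, and e^{tJ} can be computed block-by-block.

M has Jordan form
J =
  [-4,  1,  0]
  [ 0, -4,  0]
  [ 0,  0, -4]
(up to reordering of blocks).

Per-block formulas:
  For a 2×2 Jordan block J_2(-4): exp(t · J_2(-4)) = e^(-4t)·(I + t·N), where N is the 2×2 nilpotent shift.
  For a 1×1 block at λ = -4: exp(t · [-4]) = [e^(-4t)].

After assembling e^{tJ} and conjugating by P, we get:

e^{tM} =
  [t*exp(-4*t) + exp(-4*t), t*exp(-4*t), t*exp(-4*t)]
  [-t*exp(-4*t), -t*exp(-4*t) + exp(-4*t), -t*exp(-4*t)]
  [0, 0, exp(-4*t)]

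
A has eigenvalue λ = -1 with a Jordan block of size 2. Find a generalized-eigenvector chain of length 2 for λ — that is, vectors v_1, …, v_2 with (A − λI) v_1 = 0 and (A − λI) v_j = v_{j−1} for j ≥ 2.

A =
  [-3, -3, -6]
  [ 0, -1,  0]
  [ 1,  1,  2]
A Jordan chain for λ = -1 of length 2:
v_1 = (-3, 0, 1)ᵀ
v_2 = (0, 1, 0)ᵀ

Let N = A − (-1)·I. We want v_2 with N^2 v_2 = 0 but N^1 v_2 ≠ 0; then v_{j-1} := N · v_j for j = 2, …, 2.

Pick v_2 = (0, 1, 0)ᵀ.
Then v_1 = N · v_2 = (-3, 0, 1)ᵀ.

Sanity check: (A − (-1)·I) v_1 = (0, 0, 0)ᵀ = 0. ✓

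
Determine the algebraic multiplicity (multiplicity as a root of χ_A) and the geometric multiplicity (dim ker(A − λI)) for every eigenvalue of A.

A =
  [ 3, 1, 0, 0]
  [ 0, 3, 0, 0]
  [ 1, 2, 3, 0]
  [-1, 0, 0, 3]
λ = 3: alg = 4, geom = 2

Step 1 — factor the characteristic polynomial to read off the algebraic multiplicities:
  χ_A(x) = (x - 3)^4

Step 2 — compute geometric multiplicities via the rank-nullity identity g(λ) = n − rank(A − λI):
  rank(A − (3)·I) = 2, so dim ker(A − (3)·I) = n − 2 = 2

Summary:
  λ = 3: algebraic multiplicity = 4, geometric multiplicity = 2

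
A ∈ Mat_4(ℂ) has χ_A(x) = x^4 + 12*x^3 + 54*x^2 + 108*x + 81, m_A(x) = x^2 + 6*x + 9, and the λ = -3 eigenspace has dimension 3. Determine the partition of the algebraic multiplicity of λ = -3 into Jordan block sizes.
Block sizes for λ = -3: [2, 1, 1]

Step 1 — from the characteristic polynomial, algebraic multiplicity of λ = -3 is 4. From dim ker(A − (-3)·I) = 3, there are exactly 3 Jordan blocks for λ = -3.
Step 2 — from the minimal polynomial, the factor (x + 3)^2 tells us the largest block for λ = -3 has size 2.
Step 3 — with total size 4, 3 blocks, and largest block 2, the block sizes (in nonincreasing order) are [2, 1, 1].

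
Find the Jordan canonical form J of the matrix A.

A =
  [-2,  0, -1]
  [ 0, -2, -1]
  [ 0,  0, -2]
J_2(-2) ⊕ J_1(-2)

The characteristic polynomial is
  det(x·I − A) = x^3 + 6*x^2 + 12*x + 8 = (x + 2)^3

Eigenvalues and multiplicities (the geometric multiplicity of λ is n − rank(A − λI), which equals the number of Jordan blocks for λ):
  λ = -2: algebraic multiplicity = 3, geometric multiplicity = 2

Determining the block sizes for each eigenvalue:
  λ = -2: 2 blocks summing to 3 forces exactly one block of size 2 and the rest size 1 → block sizes [2, 1]

Assembling the blocks gives a Jordan form
J =
  [-2,  1,  0]
  [ 0, -2,  0]
  [ 0,  0, -2]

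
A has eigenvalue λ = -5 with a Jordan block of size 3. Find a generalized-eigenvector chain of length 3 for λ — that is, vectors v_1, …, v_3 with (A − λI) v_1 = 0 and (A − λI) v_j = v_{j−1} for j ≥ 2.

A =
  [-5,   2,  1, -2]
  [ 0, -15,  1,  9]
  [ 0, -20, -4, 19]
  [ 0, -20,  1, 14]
A Jordan chain for λ = -5 of length 3:
v_1 = (1, 0, 0, 0)ᵀ
v_2 = (1, 1, 1, 1)ᵀ
v_3 = (0, 0, 1, 0)ᵀ

Let N = A − (-5)·I. We want v_3 with N^3 v_3 = 0 but N^2 v_3 ≠ 0; then v_{j-1} := N · v_j for j = 3, …, 2.

Pick v_3 = (0, 0, 1, 0)ᵀ.
Then v_2 = N · v_3 = (1, 1, 1, 1)ᵀ.
Then v_1 = N · v_2 = (1, 0, 0, 0)ᵀ.

Sanity check: (A − (-5)·I) v_1 = (0, 0, 0, 0)ᵀ = 0. ✓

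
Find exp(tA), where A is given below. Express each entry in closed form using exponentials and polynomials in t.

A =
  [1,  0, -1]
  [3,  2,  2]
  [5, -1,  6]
e^{tA} =
  [-t^2*exp(3*t)/2 - 2*t*exp(3*t) + exp(3*t), t^2*exp(3*t)/2, -t^2*exp(3*t)/2 - t*exp(3*t)]
  [t^2*exp(3*t)/2 + 3*t*exp(3*t), -t^2*exp(3*t)/2 - t*exp(3*t) + exp(3*t), t^2*exp(3*t)/2 + 2*t*exp(3*t)]
  [t^2*exp(3*t) + 5*t*exp(3*t), -t^2*exp(3*t) - t*exp(3*t), t^2*exp(3*t) + 3*t*exp(3*t) + exp(3*t)]

Strategy: write A = P · J · P⁻¹ where J is a Jordan canonical form, so e^{tA} = P · e^{tJ} · P⁻¹, and e^{tJ} can be computed block-by-block.

A has Jordan form
J =
  [3, 1, 0]
  [0, 3, 1]
  [0, 0, 3]
(up to reordering of blocks).

Per-block formulas:
  For a 3×3 Jordan block J_3(3): exp(t · J_3(3)) = e^(3t)·(I + t·N + (t^2/2)·N^2), where N is the 3×3 nilpotent shift.

After assembling e^{tJ} and conjugating by P, we get:

e^{tA} =
  [-t^2*exp(3*t)/2 - 2*t*exp(3*t) + exp(3*t), t^2*exp(3*t)/2, -t^2*exp(3*t)/2 - t*exp(3*t)]
  [t^2*exp(3*t)/2 + 3*t*exp(3*t), -t^2*exp(3*t)/2 - t*exp(3*t) + exp(3*t), t^2*exp(3*t)/2 + 2*t*exp(3*t)]
  [t^2*exp(3*t) + 5*t*exp(3*t), -t^2*exp(3*t) - t*exp(3*t), t^2*exp(3*t) + 3*t*exp(3*t) + exp(3*t)]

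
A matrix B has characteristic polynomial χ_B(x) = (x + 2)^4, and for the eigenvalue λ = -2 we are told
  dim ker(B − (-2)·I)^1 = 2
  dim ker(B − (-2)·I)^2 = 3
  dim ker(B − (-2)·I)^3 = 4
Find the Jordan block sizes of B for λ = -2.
Block sizes for λ = -2: [3, 1]

From the dimensions of kernels of powers, the number of Jordan blocks of size at least j is d_j − d_{j−1} where d_j = dim ker(N^j) (with d_0 = 0). Computing the differences gives [2, 1, 1].
The number of blocks of size exactly k is (#blocks of size ≥ k) − (#blocks of size ≥ k + 1), so the partition is: 1 block(s) of size 1, 1 block(s) of size 3.
In nonincreasing order the block sizes are [3, 1].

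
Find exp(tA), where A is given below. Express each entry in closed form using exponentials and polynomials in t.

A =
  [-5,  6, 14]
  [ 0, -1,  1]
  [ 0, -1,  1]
e^{tA} =
  [exp(-5*t), -4*t + 2 - 2*exp(-5*t), 4*t + 2 - 2*exp(-5*t)]
  [0, 1 - t, t]
  [0, -t, t + 1]

Strategy: write A = P · J · P⁻¹ where J is a Jordan canonical form, so e^{tA} = P · e^{tJ} · P⁻¹, and e^{tJ} can be computed block-by-block.

A has Jordan form
J =
  [-5, 0, 0]
  [ 0, 0, 1]
  [ 0, 0, 0]
(up to reordering of blocks).

Per-block formulas:
  For a 1×1 block at λ = -5: exp(t · [-5]) = [e^(-5t)].
  For a 2×2 Jordan block J_2(0): exp(t · J_2(0)) = e^(0t)·(I + t·N), where N is the 2×2 nilpotent shift.

After assembling e^{tJ} and conjugating by P, we get:

e^{tA} =
  [exp(-5*t), -4*t + 2 - 2*exp(-5*t), 4*t + 2 - 2*exp(-5*t)]
  [0, 1 - t, t]
  [0, -t, t + 1]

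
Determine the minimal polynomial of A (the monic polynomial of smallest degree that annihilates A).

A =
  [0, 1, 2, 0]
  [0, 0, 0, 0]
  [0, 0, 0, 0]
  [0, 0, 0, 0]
x^2

The characteristic polynomial is χ_A(x) = x^4, so the eigenvalues are known. The minimal polynomial is
  m_A(x) = Π_λ (x − λ)^{k_λ}
where k_λ is the size of the *largest* Jordan block for λ (equivalently, the smallest k with (A − λI)^k v = 0 for every generalised eigenvector v of λ).

  λ = 0: largest Jordan block has size 2, contributing (x − 0)^2

So m_A(x) = x^2 = x^2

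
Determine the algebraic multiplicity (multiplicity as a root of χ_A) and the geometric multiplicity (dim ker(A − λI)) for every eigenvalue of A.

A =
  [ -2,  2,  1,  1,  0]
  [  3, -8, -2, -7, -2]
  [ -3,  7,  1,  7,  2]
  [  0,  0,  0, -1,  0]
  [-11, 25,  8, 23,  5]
λ = -1: alg = 5, geom = 3

Step 1 — factor the characteristic polynomial to read off the algebraic multiplicities:
  χ_A(x) = (x + 1)^5

Step 2 — compute geometric multiplicities via the rank-nullity identity g(λ) = n − rank(A − λI):
  rank(A − (-1)·I) = 2, so dim ker(A − (-1)·I) = n − 2 = 3

Summary:
  λ = -1: algebraic multiplicity = 5, geometric multiplicity = 3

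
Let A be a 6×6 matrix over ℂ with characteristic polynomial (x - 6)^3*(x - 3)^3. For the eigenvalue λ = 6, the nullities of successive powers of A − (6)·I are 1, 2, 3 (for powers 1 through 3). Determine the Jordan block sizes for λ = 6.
Block sizes for λ = 6: [3]

From the dimensions of kernels of powers, the number of Jordan blocks of size at least j is d_j − d_{j−1} where d_j = dim ker(N^j) (with d_0 = 0). Computing the differences gives [1, 1, 1].
The number of blocks of size exactly k is (#blocks of size ≥ k) − (#blocks of size ≥ k + 1), so the partition is: 1 block(s) of size 3.
In nonincreasing order the block sizes are [3].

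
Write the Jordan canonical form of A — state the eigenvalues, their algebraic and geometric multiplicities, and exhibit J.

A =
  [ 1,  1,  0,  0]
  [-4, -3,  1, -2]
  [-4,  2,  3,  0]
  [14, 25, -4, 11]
J_3(3) ⊕ J_1(3)

The characteristic polynomial is
  det(x·I − A) = x^4 - 12*x^3 + 54*x^2 - 108*x + 81 = (x - 3)^4

Eigenvalues and multiplicities (the geometric multiplicity of λ is n − rank(A − λI), which equals the number of Jordan blocks for λ):
  λ = 3: algebraic multiplicity = 4, geometric multiplicity = 2

Determining the block sizes for each eigenvalue:
  λ = 3: with am = 4 and gm = 2, the partition is not yet determined (e.g. several partitions of 4 into 2 parts exist). Let N = A − (3)·I. Computing rank(N^1) = 2, rank(N^2) = 1, rank(N^3) = 0; the number of blocks of size ≥ j is rank(N^{j−1}) − rank(N^j), giving [2, 1, 1]. So we have 1 block(s) of size 3, 1 block(s) of size 1 → block sizes [3, 1]

Assembling the blocks gives a Jordan form
J =
  [3, 1, 0, 0]
  [0, 3, 1, 0]
  [0, 0, 3, 0]
  [0, 0, 0, 3]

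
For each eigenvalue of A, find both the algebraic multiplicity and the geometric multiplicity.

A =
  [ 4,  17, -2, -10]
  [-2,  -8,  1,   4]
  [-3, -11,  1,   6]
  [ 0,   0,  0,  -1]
λ = -1: alg = 4, geom = 2

Step 1 — factor the characteristic polynomial to read off the algebraic multiplicities:
  χ_A(x) = (x + 1)^4

Step 2 — compute geometric multiplicities via the rank-nullity identity g(λ) = n − rank(A − λI):
  rank(A − (-1)·I) = 2, so dim ker(A − (-1)·I) = n − 2 = 2

Summary:
  λ = -1: algebraic multiplicity = 4, geometric multiplicity = 2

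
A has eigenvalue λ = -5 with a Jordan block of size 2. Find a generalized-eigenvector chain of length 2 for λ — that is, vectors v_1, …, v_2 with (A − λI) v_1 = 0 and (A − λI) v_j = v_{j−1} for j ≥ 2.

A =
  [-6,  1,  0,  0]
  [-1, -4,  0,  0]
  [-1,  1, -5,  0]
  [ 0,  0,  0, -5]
A Jordan chain for λ = -5 of length 2:
v_1 = (-1, -1, -1, 0)ᵀ
v_2 = (1, 0, 0, 0)ᵀ

Let N = A − (-5)·I. We want v_2 with N^2 v_2 = 0 but N^1 v_2 ≠ 0; then v_{j-1} := N · v_j for j = 2, …, 2.

Pick v_2 = (1, 0, 0, 0)ᵀ.
Then v_1 = N · v_2 = (-1, -1, -1, 0)ᵀ.

Sanity check: (A − (-5)·I) v_1 = (0, 0, 0, 0)ᵀ = 0. ✓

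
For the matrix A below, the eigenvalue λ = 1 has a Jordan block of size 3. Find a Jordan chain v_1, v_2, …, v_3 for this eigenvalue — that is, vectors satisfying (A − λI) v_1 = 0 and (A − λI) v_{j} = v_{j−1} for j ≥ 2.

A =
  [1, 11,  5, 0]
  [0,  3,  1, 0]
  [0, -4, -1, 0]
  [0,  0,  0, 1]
A Jordan chain for λ = 1 of length 3:
v_1 = (2, 0, 0, 0)ᵀ
v_2 = (11, 2, -4, 0)ᵀ
v_3 = (0, 1, 0, 0)ᵀ

Let N = A − (1)·I. We want v_3 with N^3 v_3 = 0 but N^2 v_3 ≠ 0; then v_{j-1} := N · v_j for j = 3, …, 2.

Pick v_3 = (0, 1, 0, 0)ᵀ.
Then v_2 = N · v_3 = (11, 2, -4, 0)ᵀ.
Then v_1 = N · v_2 = (2, 0, 0, 0)ᵀ.

Sanity check: (A − (1)·I) v_1 = (0, 0, 0, 0)ᵀ = 0. ✓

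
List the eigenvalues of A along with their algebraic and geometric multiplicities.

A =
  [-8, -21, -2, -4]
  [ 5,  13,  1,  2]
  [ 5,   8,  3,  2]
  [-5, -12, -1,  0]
λ = 2: alg = 4, geom = 2

Step 1 — factor the characteristic polynomial to read off the algebraic multiplicities:
  χ_A(x) = (x - 2)^4

Step 2 — compute geometric multiplicities via the rank-nullity identity g(λ) = n − rank(A − λI):
  rank(A − (2)·I) = 2, so dim ker(A − (2)·I) = n − 2 = 2

Summary:
  λ = 2: algebraic multiplicity = 4, geometric multiplicity = 2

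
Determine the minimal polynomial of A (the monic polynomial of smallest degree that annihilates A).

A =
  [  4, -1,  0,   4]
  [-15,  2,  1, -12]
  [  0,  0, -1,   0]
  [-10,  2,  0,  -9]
x^3 + 3*x^2 + 3*x + 1

The characteristic polynomial is χ_A(x) = (x + 1)^4, so the eigenvalues are known. The minimal polynomial is
  m_A(x) = Π_λ (x − λ)^{k_λ}
where k_λ is the size of the *largest* Jordan block for λ (equivalently, the smallest k with (A − λI)^k v = 0 for every generalised eigenvector v of λ).

  λ = -1: largest Jordan block has size 3, contributing (x + 1)^3

So m_A(x) = (x + 1)^3 = x^3 + 3*x^2 + 3*x + 1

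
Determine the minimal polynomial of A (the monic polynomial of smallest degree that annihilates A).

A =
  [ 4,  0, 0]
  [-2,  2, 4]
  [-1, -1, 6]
x^2 - 8*x + 16

The characteristic polynomial is χ_A(x) = (x - 4)^3, so the eigenvalues are known. The minimal polynomial is
  m_A(x) = Π_λ (x − λ)^{k_λ}
where k_λ is the size of the *largest* Jordan block for λ (equivalently, the smallest k with (A − λI)^k v = 0 for every generalised eigenvector v of λ).

  λ = 4: largest Jordan block has size 2, contributing (x − 4)^2

So m_A(x) = (x - 4)^2 = x^2 - 8*x + 16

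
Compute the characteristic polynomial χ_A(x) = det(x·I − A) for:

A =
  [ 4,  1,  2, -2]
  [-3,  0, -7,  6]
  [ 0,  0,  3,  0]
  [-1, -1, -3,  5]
x^4 - 12*x^3 + 54*x^2 - 108*x + 81

Expanding det(x·I − A) (e.g. by cofactor expansion or by noting that A is similar to its Jordan form J, which has the same characteristic polynomial as A) gives
  χ_A(x) = x^4 - 12*x^3 + 54*x^2 - 108*x + 81
which factors as (x - 3)^4. The eigenvalues (with algebraic multiplicities) are λ = 3 with multiplicity 4.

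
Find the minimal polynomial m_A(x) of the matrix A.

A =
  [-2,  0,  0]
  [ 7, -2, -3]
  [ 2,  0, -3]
x^3 + 7*x^2 + 16*x + 12

The characteristic polynomial is χ_A(x) = (x + 2)^2*(x + 3), so the eigenvalues are known. The minimal polynomial is
  m_A(x) = Π_λ (x − λ)^{k_λ}
where k_λ is the size of the *largest* Jordan block for λ (equivalently, the smallest k with (A − λI)^k v = 0 for every generalised eigenvector v of λ).

  λ = -3: largest Jordan block has size 1, contributing (x + 3)
  λ = -2: largest Jordan block has size 2, contributing (x + 2)^2

So m_A(x) = (x + 2)^2*(x + 3) = x^3 + 7*x^2 + 16*x + 12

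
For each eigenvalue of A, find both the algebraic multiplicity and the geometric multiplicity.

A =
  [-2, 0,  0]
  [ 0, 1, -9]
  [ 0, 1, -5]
λ = -2: alg = 3, geom = 2

Step 1 — factor the characteristic polynomial to read off the algebraic multiplicities:
  χ_A(x) = (x + 2)^3

Step 2 — compute geometric multiplicities via the rank-nullity identity g(λ) = n − rank(A − λI):
  rank(A − (-2)·I) = 1, so dim ker(A − (-2)·I) = n − 1 = 2

Summary:
  λ = -2: algebraic multiplicity = 3, geometric multiplicity = 2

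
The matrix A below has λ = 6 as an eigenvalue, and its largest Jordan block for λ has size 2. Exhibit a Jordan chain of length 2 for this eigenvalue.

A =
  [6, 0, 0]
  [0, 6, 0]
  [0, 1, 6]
A Jordan chain for λ = 6 of length 2:
v_1 = (0, 0, 1)ᵀ
v_2 = (0, 1, 0)ᵀ

Let N = A − (6)·I. We want v_2 with N^2 v_2 = 0 but N^1 v_2 ≠ 0; then v_{j-1} := N · v_j for j = 2, …, 2.

Pick v_2 = (0, 1, 0)ᵀ.
Then v_1 = N · v_2 = (0, 0, 1)ᵀ.

Sanity check: (A − (6)·I) v_1 = (0, 0, 0)ᵀ = 0. ✓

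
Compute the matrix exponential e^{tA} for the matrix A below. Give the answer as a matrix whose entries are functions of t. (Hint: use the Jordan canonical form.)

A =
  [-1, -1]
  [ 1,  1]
e^{tA} =
  [1 - t, -t]
  [t, t + 1]

Strategy: write A = P · J · P⁻¹ where J is a Jordan canonical form, so e^{tA} = P · e^{tJ} · P⁻¹, and e^{tJ} can be computed block-by-block.

A has Jordan form
J =
  [0, 1]
  [0, 0]
(up to reordering of blocks).

Per-block formulas:
  For a 2×2 Jordan block J_2(0): exp(t · J_2(0)) = e^(0t)·(I + t·N), where N is the 2×2 nilpotent shift.

After assembling e^{tJ} and conjugating by P, we get:

e^{tA} =
  [1 - t, -t]
  [t, t + 1]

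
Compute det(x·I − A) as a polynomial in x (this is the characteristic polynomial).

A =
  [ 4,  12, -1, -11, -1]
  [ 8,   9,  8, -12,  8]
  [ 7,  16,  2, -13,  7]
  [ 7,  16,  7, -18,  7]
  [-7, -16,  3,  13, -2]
x^5 + 5*x^4 - 50*x^3 - 250*x^2 + 625*x + 3125

Expanding det(x·I − A) (e.g. by cofactor expansion or by noting that A is similar to its Jordan form J, which has the same characteristic polynomial as A) gives
  χ_A(x) = x^5 + 5*x^4 - 50*x^3 - 250*x^2 + 625*x + 3125
which factors as (x - 5)^2*(x + 5)^3. The eigenvalues (with algebraic multiplicities) are λ = -5 with multiplicity 3, λ = 5 with multiplicity 2.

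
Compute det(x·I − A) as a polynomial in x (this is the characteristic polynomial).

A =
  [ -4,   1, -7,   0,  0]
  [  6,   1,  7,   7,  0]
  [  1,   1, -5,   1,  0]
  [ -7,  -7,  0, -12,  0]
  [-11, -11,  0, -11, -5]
x^5 + 25*x^4 + 250*x^3 + 1250*x^2 + 3125*x + 3125

Expanding det(x·I − A) (e.g. by cofactor expansion or by noting that A is similar to its Jordan form J, which has the same characteristic polynomial as A) gives
  χ_A(x) = x^5 + 25*x^4 + 250*x^3 + 1250*x^2 + 3125*x + 3125
which factors as (x + 5)^5. The eigenvalues (with algebraic multiplicities) are λ = -5 with multiplicity 5.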